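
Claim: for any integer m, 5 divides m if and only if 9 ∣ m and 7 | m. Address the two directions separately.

Neither direction holds.

(⇒) This fails: take m = 5. Certainly 5 ∣ 5, but 9 ∤ 5.

(⇐) This fails: take m = 63. Both 9 ∣ 63 and 7 ∣ 63, yet 63 is not a multiple of 5 (since 63 = 12·5 + 3), so 5 ∤ 63.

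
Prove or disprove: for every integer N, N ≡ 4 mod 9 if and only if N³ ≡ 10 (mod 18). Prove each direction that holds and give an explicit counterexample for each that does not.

Neither implication holds.

(⟹) This fails: take N = 13. Then 13 ≡ 4 (mod 9), but 13³ = 2197 ≡ 1 (mod 18), not 10.

(⟸) This fails: take N = 10. Then 10³ = 1000 ≡ 10 (mod 18), yet 10 ≡ 1 (mod 9), not 4.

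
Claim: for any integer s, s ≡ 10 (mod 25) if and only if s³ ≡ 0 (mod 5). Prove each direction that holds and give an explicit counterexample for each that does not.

Only the forward implication holds.

[⇒] Suppose s ≡ 10 (mod 25). Then s³ ≡ 10³ = 1000 (mod 25), and since 5 ∣ 25, also s³ ≡ 0 (mod 5).

[⇐] This fails: take s = 0. Then 0³ = 0 ≡ 0 (mod 5), yet 0 ≡ 0 (mod 25), not 10.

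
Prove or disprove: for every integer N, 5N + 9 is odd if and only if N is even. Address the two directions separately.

(→) Suppose 5N + 9 is odd. Since 5 is odd, 5N and N have the same parity, so 5N + 9 ≡ N + 9 (mod 2). As 9 is odd, 5N + 9 is odd exactly when N is even. Thus N is even.

(←) Conversely, suppose N is even; write N = 2j. Then 5N + 9 = 5·(2j) + 9 = 2·5j + 9, which is odd.

Equivalent; both directions hold.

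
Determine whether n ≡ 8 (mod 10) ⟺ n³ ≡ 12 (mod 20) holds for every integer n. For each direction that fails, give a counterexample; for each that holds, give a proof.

Both directions hold; the statement is true.

Converse. The residues r modulo 20 with r³ ≡ 12 (mod 20) are exactly {8, 18}, and each is ≡ 8 (mod 10).

Forward direction. Suppose n ≡ 8 (mod 10). Working modulo 20, n ∈ {8, 18}; for each such r, r³ ≡ 12 (mod 20).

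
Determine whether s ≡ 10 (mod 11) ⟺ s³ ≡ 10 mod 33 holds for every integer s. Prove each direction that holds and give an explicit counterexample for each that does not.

(⇒) fails; (⇐) holds.

[⇐] The residues r modulo 33 with r³ ≡ 10 (mod 33) are exactly {10}, and each is ≡ 10 (mod 11).

[⇒] This fails: take s = 21. Then 21 ≡ 10 (mod 11), but 21³ = 9261 ≡ 21 (mod 33), not 10.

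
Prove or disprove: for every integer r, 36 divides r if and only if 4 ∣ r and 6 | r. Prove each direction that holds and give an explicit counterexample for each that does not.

(→) If 36 ∣ r, write r = 36q. Since 36 = 9·4, r = 4·(9q), so 4 ∣ r; and since 36 = 6·6, r = 6·(6q), so 6 ∣ r.

(←) This fails: take r = 12. Both 4 ∣ 12 and 6 ∣ 12, yet 12 is not a multiple of 36 (since 12 = 0·36 + 12), so 36 ∤ 12.

Only the forward direction holds.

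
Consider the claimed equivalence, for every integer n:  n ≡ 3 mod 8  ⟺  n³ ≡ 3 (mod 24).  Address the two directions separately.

(⟸) The residues r modulo 24 with r³ ≡ 3 (mod 24) are exactly {3}, and each is ≡ 3 (mod 8).

(⟹) This fails: take n = 11. Then 11 ≡ 3 (mod 8), but 11³ = 1331 ≡ 11 (mod 24), not 3.

(⇒) fails; (⇐) holds.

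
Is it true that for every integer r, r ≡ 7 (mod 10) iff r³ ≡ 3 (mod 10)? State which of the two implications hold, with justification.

(⇒) Suppose r ≡ 7 (mod 10). Write r = 10j + 7. Then (10j + 7)³ = 1000j³ + 2100j² + 1470j + 343 = 10(100j³ + 210j² + 147j + 34) + 3, so r³ ≡ 3 (mod 10).

(⇐) For the converse, argue contrapositively. If r ≢ 7 (mod 10), then r is congruent to one of 0, 1, 2, 3, 4, 5, 6, 8, 9 modulo 10, and these give r³ ≡ 0, 1, 8, 7, 4, 5, 6, 2, 9 respectively — never 3.

Both directions hold.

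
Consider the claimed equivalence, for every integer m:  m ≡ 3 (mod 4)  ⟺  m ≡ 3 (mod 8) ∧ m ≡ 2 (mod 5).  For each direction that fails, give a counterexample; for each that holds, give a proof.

[⇒] This fails: m = 3 gives 3 ≡ 3 (mod 4) but 3 ≡ 3 (mod 5), so the conjunction on the right does not hold.

[⇐] Conversely, if m ≡ 3 (mod 8) and m ≡ 2 (mod 5), then by the Chinese remainder theorem m ≡ 27 (mod 40). Since 27 ≡ 3 (mod 4) and 4 ∣ 40, we get m ≡ 3 (mod 4).

The forward direction fails; the converse holds.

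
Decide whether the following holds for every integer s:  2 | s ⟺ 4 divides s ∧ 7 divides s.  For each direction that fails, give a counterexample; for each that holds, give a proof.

Only the reverse direction holds.

(⇐) Suppose 4 ∣ s and 7 ∣ s. Any common multiple of 4 and 7 is a multiple of their lcm; here gcd(4, 7) = 1, so lcm(4, 7) = 4·7 = 28, so 28 ∣ s. Since 2 ∣ 28, it follows that 2 ∣ s.

(⇒) This fails: take s = 2. Certainly 2 ∣ 2, but 4 ∤ 2.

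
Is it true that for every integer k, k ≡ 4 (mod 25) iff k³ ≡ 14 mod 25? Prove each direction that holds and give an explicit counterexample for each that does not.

Equivalent; both directions hold.

(⟸) Suppose k³ ≡ 14 (mod 25). The only residue r in {0, …, 24} with r³ ≡ 14 (mod 25) is r = 4, so k ≡ 4 (mod 25).

(⟹) Suppose k ≡ 4 (mod 25). Write k = 25j + 4. Then (25j + 4)³ = 15625j³ + 7500j² + 1200j + 64 = 25(625j³ + 300j² + 48j + 2) + 14, so k³ ≡ 14 (mod 25).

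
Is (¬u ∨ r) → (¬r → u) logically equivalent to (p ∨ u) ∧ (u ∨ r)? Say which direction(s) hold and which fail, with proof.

Not equivalent: only (⇐) holds.

Forward direction. This fails. Under p = F, u = F, r = T, the left side is true but the right side is false.

Converse. Assume the antecedent. If u is true, (¬u ∨ r) → (¬r → u) reduces to true regardless of the other variables. If u is false, the antecedent forces (p = T, u = F, r = T), and (¬u ∨ r) → (¬r → u) holds there. Either way (¬u ∨ r) → (¬r → u) holds.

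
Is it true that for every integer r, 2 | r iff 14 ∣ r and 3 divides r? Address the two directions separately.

(⇒) fails; (⇐) holds.

(⇒) This fails: take r = 2. Certainly 2 ∣ 2, but 14 ∤ 2.

(⇐) Suppose 14 ∣ r and 3 ∣ r. Any common multiple of 14 and 3 is a multiple of their lcm; here gcd(14, 3) = 1, so lcm(14, 3) = 14·3 = 42, so 42 ∣ r. Since 2 ∣ 42, it follows that 2 ∣ r.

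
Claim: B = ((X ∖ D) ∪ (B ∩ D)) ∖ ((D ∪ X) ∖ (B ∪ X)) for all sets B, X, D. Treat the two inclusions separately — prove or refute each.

(⊆) This inclusion fails. Take B = {1}, X = ∅, D = ∅; then 1 ∈ B but 1 ∉ ((X ∖ D) ∪ (B ∩ D)) ∖ ((D ∪ X) ∖ (B ∪ X)).

(⊇) This inclusion fails. Take B = ∅, X = {1}, D = ∅; then 1 ∈ ((X ∖ D) ∪ (B ∩ D)) ∖ ((D ∪ X) ∖ (B ∪ X)) but 1 ∉ B.

(⊆) fails and (⊇) fails.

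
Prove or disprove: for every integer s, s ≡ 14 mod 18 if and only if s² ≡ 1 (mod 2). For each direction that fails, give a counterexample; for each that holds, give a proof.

Neither implication holds.

(⇒) This fails: take s = 14. Then 14 ≡ 14 (mod 18), but 14² = 196 ≡ 0 (mod 2), not 1.

(⇐) This fails: take s = 1. Then 1² = 1 ≡ 1 (mod 2), yet 1 ≡ 1 (mod 18), not 14.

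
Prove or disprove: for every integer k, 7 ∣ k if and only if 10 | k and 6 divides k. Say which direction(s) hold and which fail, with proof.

(⟹) This fails: take k = 7. Certainly 7 ∣ 7, but 10 ∤ 7.

(⟸) This fails: take k = 30. Both 10 ∣ 30 and 6 ∣ 30, yet 30 is not a multiple of 7 (since 30 = 4·7 + 2), so 7 ∤ 30.

Neither implication holds.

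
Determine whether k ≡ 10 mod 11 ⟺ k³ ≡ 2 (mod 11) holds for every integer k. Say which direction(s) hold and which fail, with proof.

Both directions fail.

(⟹) This fails: take k = 10. Then 10 ≡ 10 (mod 11), but 10³ = 1000 ≡ 10 (mod 11), not 2.

(⟸) This fails: take k = 7. Then 7³ = 343 ≡ 2 (mod 11), yet 7 ≡ 7 (mod 11), not 10.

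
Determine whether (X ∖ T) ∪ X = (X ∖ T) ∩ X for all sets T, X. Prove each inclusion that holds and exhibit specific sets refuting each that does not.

The sets are not equal: only the reverse inclusion holds.

(⊆) This inclusion fails. Take T = {1}, X = {1}; then 1 ∈ (X ∖ T) ∪ X but 1 ∉ (X ∖ T) ∩ X.

(⊇) Let x ∈ (X ∖ T) ∩ X. Then x ∈ X and x ∉ T, from which x ∈ (X ∖ T) ∪ X.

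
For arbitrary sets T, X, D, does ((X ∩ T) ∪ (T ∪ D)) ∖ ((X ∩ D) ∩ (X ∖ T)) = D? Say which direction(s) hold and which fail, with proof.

Neither inclusion holds.

(⟹) This inclusion fails. Take T = {1}, X = ∅, D = ∅; then 1 ∈ ((X ∩ T) ∪ (T ∪ D)) ∖ ((X ∩ D) ∩ (X ∖ T)) but 1 ∉ D.

(⟸) This inclusion fails. Take T = ∅, X = {1}, D = {1}; then 1 ∈ D but 1 ∉ ((X ∩ T) ∪ (T ∪ D)) ∖ ((X ∩ D) ∩ (X ∖ T)).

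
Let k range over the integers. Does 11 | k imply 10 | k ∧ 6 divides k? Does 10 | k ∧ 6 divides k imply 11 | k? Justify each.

Neither direction holds.

(→) This fails: take k = 11. Certainly 11 ∣ 11, but 10 ∤ 11.

(←) This fails: take k = 30. Both 10 ∣ 30 and 6 ∣ 30, yet 30 is not a multiple of 11 (since 30 = 2·11 + 8), so 11 ∤ 30.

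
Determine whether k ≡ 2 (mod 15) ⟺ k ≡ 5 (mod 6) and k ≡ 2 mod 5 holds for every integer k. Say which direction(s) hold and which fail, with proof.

Only the reverse direction holds.

(→) This fails: k = 2 gives 2 ≡ 2 (mod 15) but 2 ≡ 2 (mod 6), so the conjunction on the right does not hold.

(←) Conversely, if k ≡ 5 (mod 6) and k ≡ 2 (mod 5), then by the Chinese remainder theorem k ≡ 17 (mod 30). Since 17 ≡ 2 (mod 15) and 15 ∣ 30, we get k ≡ 2 (mod 15).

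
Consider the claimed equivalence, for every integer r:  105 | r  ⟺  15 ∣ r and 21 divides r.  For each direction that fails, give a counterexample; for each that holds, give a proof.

Forward direction. If 105 ∣ r, write r = 105q. Since 105 = 7·15, r = 15·(7q), so 15 ∣ r; and since 105 = 5·21, r = 21·(5q), so 21 ∣ r.

Converse. Suppose 15 ∣ r and 21 ∣ r. Any common multiple of 15 and 21 is a multiple of their lcm; here lcm(15, 21) = 15·21/gcd(15, 21) = 315/3 = 105, so 105 ∣ r.

Equivalent; both directions hold.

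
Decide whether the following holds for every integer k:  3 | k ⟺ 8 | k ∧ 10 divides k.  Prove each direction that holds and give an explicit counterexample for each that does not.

Neither implication holds.

(⇒) This fails: take k = 3. Certainly 3 ∣ 3, but 8 ∤ 3.

(⇐) This fails: take k = 40. Both 8 ∣ 40 and 10 ∣ 40, yet 40 is not a multiple of 3 (since 40 = 13·3 + 1), so 3 ∤ 40.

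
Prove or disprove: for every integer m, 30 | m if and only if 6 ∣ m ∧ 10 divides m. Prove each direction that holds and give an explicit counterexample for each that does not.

Both directions hold; the statement is true.

[⇒] If 30 ∣ m, write m = 30q. Since 30 = 5·6, m = 6·(5q), so 6 ∣ m; and since 30 = 3·10, m = 10·(3q), so 10 ∣ m.

[⇐] Suppose 6 ∣ m and 10 ∣ m. Any common multiple of 6 and 10 is a multiple of their lcm; here lcm(6, 10) = 6·10/gcd(6, 10) = 60/2 = 30, so 30 ∣ m.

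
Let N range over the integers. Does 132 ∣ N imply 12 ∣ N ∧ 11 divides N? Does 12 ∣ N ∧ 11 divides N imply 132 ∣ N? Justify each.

Both directions hold.

[⇒] If 132 ∣ N, write N = 132q. Since 132 = 11·12, N = 12·(11q), so 12 ∣ N; and since 132 = 12·11, N = 11·(12q), so 11 ∣ N.

[⇐] Suppose 12 ∣ N and 11 ∣ N. Any common multiple of 12 and 11 is a multiple of their lcm; here gcd(12, 11) = 1, so lcm(12, 11) = 12·11 = 132, so 132 ∣ N.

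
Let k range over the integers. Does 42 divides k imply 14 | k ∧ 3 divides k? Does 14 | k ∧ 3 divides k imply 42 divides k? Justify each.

Equivalent; both directions hold.

[⇒] If 42 ∣ k, write k = 42q. Since 42 = 3·14, k = 14·(3q), so 14 ∣ k; and since 42 = 14·3, k = 3·(14q), so 3 ∣ k.

[⇐] Suppose 14 ∣ k and 3 ∣ k. Any common multiple of 14 and 3 is a multiple of their lcm; here gcd(14, 3) = 1, so lcm(14, 3) = 14·3 = 42, so 42 ∣ k.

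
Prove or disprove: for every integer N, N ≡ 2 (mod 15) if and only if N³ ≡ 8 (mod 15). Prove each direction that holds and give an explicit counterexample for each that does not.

Both directions hold; the statement is true.

(⟹) Suppose N ≡ 2 (mod 15). Write N = 15j + 2. Then (15j + 2)³ = 3375j³ + 1350j² + 180j + 8 = 15(225j³ + 90j² + 12j) + 8, so N³ ≡ 8 (mod 15).

(⟸) Conversely, suppose N³ ≡ 8 (mod 15). The only residue r in {0, …, 14} with r³ ≡ 8 (mod 15) is r = 2, so N ≡ 2 (mod 15).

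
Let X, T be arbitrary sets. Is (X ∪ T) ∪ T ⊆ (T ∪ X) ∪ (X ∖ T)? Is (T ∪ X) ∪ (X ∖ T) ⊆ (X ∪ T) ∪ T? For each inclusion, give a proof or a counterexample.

Both inclusions hold; the sets are equal.

Forward inclusion. Let x ∈ (X ∪ T) ∪ T. Then either x ∈ X and x ∉ T; or x ∈ T and x ∉ X; or x ∈ X ∩ T. In each case x ∈ (T ∪ X) ∪ (X ∖ T), so (X ∪ T) ∪ T ⊆ (T ∪ X) ∪ (X ∖ T).

Reverse inclusion. Let x ∈ (T ∪ X) ∪ (X ∖ T). Then either x ∈ X and x ∉ T; or x ∈ T and x ∉ X; or x ∈ X ∩ T. In each case x ∈ (X ∪ T) ∪ T, so (T ∪ X) ∪ (X ∖ T) ⊆ (X ∪ T) ∪ T.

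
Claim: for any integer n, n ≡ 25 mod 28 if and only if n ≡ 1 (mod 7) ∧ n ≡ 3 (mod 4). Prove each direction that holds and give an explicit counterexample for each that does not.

(⇒) fails and (⇐) fails.

[⇒] This fails: n = 25 gives 25 ≡ 25 (mod 28) but 25 ≡ 4 (mod 7), so the conjunction on the right does not hold.

[⇐] This fails: n = 15 satisfies both congruences on the right (15 ≡ 1 mod 7 and 15 ≡ 3 mod 4) yet 15 ≡ 15 (mod 28), not 25.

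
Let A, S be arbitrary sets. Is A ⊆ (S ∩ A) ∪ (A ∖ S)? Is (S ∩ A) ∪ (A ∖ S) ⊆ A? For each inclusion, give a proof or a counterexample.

Both inclusions hold.

(⟹) Let x ∈ A. Then either x ∈ A and x ∉ S; or x ∈ A ∩ S. In each case x ∈ (S ∩ A) ∪ (A ∖ S), so A ⊆ (S ∩ A) ∪ (A ∖ S).

(⟸) Let x ∈ (S ∩ A) ∪ (A ∖ S). Then either x ∈ A and x ∉ S; or x ∈ A ∩ S. In each case x ∈ A, so (S ∩ A) ∪ (A ∖ S) ⊆ A.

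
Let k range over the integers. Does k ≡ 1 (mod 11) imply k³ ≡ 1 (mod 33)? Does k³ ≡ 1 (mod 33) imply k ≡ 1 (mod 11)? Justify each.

Forward direction. This fails: take k = 12. Then 12 ≡ 1 (mod 11), but 12³ = 1728 ≡ 12 (mod 33), not 1.

Converse. The residues r modulo 33 with r³ ≡ 1 (mod 33) are exactly {1}, and each is ≡ 1 (mod 11).

Only the reverse direction holds.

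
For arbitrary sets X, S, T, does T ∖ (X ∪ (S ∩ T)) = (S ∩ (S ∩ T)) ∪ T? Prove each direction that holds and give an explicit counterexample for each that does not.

(⊆) holds; (⊇) fails.

(⟸) This inclusion fails. Take X = {1}, S = ∅, T = {1}; then 1 ∈ (S ∩ (S ∩ T)) ∪ T but 1 ∉ T ∖ (X ∪ (S ∩ T)).

(⟹) Let x ∈ T ∖ (X ∪ (S ∩ T)). Then x ∈ T and x ∉ X, S, from which x ∈ (S ∩ (S ∩ T)) ∪ T.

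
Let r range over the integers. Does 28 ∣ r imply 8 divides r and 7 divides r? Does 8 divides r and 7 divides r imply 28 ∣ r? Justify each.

The forward direction fails; the converse holds.

(⟸) Suppose 8 ∣ r and 7 ∣ r. Any common multiple of 8 and 7 is a multiple of their lcm; here gcd(8, 7) = 1, so lcm(8, 7) = 8·7 = 56, so 56 ∣ r. Since 28 ∣ 56, it follows that 28 ∣ r.

(⟹) This fails: take r = 28. Certainly 28 ∣ 28, but 8 ∤ 28.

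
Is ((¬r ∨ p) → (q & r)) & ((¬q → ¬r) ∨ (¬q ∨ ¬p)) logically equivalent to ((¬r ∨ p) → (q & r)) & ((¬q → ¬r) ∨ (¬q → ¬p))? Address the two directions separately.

(⟹) Assume the antecedent. If q is true, the antecedent forces (q = T, r = T, p = F) or (q = T, r = T, p = T), and the consequent holds there. If q is false, the antecedent forces (q = F, r = T, p = F), and the consequent holds there. Either way the consequent holds.

(⟸) Assume the antecedent. If q is true, the antecedent forces (q = T, r = T, p = F) or (q = T, r = T, p = T), and the consequent holds there. If q is false, the antecedent forces (q = F, r = T, p = F), and the consequent holds there. Either way the consequent holds.

The biconditional holds.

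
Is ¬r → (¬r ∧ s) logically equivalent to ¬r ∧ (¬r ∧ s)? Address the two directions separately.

Only the converse holds.

Forward direction. This fails. Under r = T, s = F, the left side is true but the right side is false.

Converse. Assume the antecedent. If r is true, the antecedent cannot hold. If r is false, the antecedent forces (r = F, s = T), and ¬r → (¬r ∧ s) holds there. Either way ¬r → (¬r ∧ s) holds.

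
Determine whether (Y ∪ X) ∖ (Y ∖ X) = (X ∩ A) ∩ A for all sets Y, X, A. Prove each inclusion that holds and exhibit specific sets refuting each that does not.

(⊆) This inclusion fails. Take Y = ∅, X = {1}, A = ∅; then 1 ∈ (Y ∪ X) ∖ (Y ∖ X) but 1 ∉ (X ∩ A) ∩ A.

(⊇) Let x ∈ (X ∩ A) ∩ A. Then either x ∈ X ∩ A and x ∉ Y; or x ∈ Y ∩ X ∩ A. In each case x ∈ (Y ∪ X) ∖ (Y ∖ X), so (X ∩ A) ∩ A ⊆ (Y ∪ X) ∖ (Y ∖ X).

The sets are not equal: only the reverse inclusion holds.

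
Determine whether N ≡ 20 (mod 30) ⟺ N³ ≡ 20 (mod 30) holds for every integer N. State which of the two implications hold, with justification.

The biconditional holds.

(⟹) Suppose N ≡ 20 (mod 30). Write N = 30j + 20. Then (30j + 20)³ = 27000j³ + 54000j² + 36000j + 8000 = 30(900j³ + 1800j² + 1200j + 266) + 20, so N³ ≡ 20 (mod 30).

(⟸) Conversely, suppose N³ ≡ 20 (mod 30). The only residue r in {0, …, 29} with r³ ≡ 20 (mod 30) is r = 20, so N ≡ 20 (mod 30).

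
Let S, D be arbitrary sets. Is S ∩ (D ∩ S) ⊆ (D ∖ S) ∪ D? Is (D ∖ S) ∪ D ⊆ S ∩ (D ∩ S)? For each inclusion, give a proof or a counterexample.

Reverse inclusion. This inclusion fails. Take S = ∅, D = {1}; then 1 ∈ (D ∖ S) ∪ D but 1 ∉ S ∩ (D ∩ S).

Forward inclusion. Let x ∈ S ∩ (D ∩ S). Then x ∈ S ∩ D, from which x ∈ (D ∖ S) ∪ D.

(⊆) holds; (⊇) fails.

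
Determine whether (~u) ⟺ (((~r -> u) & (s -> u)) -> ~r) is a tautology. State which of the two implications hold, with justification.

Forward direction. This fails. Under r = T, s = F, u = F, the left side is true but the right side is false.

Converse. This fails. Under r = F, s = F, u = T, the left side is false but the right side is true.

(⇒) fails and (⇐) fails.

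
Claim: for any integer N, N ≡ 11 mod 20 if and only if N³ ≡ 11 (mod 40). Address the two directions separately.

[⇐] The residues r modulo 40 with r³ ≡ 11 (mod 40) are exactly {11}, and each is ≡ 11 (mod 20).

[⇒] This fails: take N = 31. Then 31 ≡ 11 (mod 20), but 31³ = 29791 ≡ 31 (mod 40), not 11.

Only the reverse direction holds.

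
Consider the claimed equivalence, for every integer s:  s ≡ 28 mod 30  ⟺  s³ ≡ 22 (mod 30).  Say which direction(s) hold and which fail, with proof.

Both directions hold.

(⟹) Suppose s ≡ 28 mod 30. Write s = 30j + 28. Then (30j + 28)³ = 27000j³ + 75600j² + 70560j + 21952 = 30(900j³ + 2520j² + 2352j + 731) + 22, so s³ ≡ 22 (mod 30).

(⟸) Conversely, suppose s³ ≡ 22 (mod 30). The only residue r in {0, …, 29} with r³ ≡ 22 (mod 30) is r = 28, so s ≡ 28 (mod 30).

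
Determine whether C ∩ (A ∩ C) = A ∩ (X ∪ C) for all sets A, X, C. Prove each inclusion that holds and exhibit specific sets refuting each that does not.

Only the forward inclusion holds.

(⟹) Let x ∈ C ∩ (A ∩ C). Then either x ∈ A ∩ C and x ∉ X; or x ∈ A ∩ X ∩ C. In each case x ∈ A ∩ (X ∪ C), so C ∩ (A ∩ C) ⊆ A ∩ (X ∪ C).

(⟸) This inclusion fails. Take A = {1}, X = {1}, C = ∅; then 1 ∈ A ∩ (X ∪ C) but 1 ∉ C ∩ (A ∩ C).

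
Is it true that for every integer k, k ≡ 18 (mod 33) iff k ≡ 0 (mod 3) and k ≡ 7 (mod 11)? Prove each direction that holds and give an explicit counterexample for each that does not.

The biconditional holds.

Converse. If k ≡ 0 (mod 3) and k ≡ 7 (mod 11), then by the Chinese remainder theorem k ≡ 18 (mod 33). This is exactly k ≡ 18 (mod 33).

Forward direction. Suppose k ≡ 18 (mod 33); write k = 33j + 18. Since 3 ∣ 33, reducing mod 3 gives k ≡ 18 ≡ 0 (mod 3); since 11 ∣ 33, reducing mod 11 gives k ≡ 18 ≡ 7 (mod 11).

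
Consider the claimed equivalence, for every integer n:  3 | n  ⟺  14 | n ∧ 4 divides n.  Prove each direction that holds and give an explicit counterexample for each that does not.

Neither direction holds.

(⇒) This fails: take n = 3. Certainly 3 ∣ 3, but 14 ∤ 3.

(⇐) This fails: take n = 28. Both 14 ∣ 28 and 4 ∣ 28, yet 28 is not a multiple of 3 (since 28 = 9·3 + 1), so 3 ∤ 28.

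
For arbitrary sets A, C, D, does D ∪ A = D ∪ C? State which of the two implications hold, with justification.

(⟹) This inclusion fails. Take A = {1}, C = ∅, D = ∅; then 1 ∈ D ∪ A but 1 ∉ D ∪ C.

(⟸) This inclusion fails. Take A = ∅, C = {1}, D = ∅; then 1 ∈ D ∪ C but 1 ∉ D ∪ A.

Neither inclusion holds.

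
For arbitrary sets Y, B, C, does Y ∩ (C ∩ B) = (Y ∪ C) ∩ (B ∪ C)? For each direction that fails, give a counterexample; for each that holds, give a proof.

(⊆) Let x ∈ Y ∩ (C ∩ B). Then x ∈ Y ∩ B ∩ C, from which x ∈ (Y ∪ C) ∩ (B ∪ C).

(⊇) This inclusion fails. Take Y = {1}, B = {1}, C = ∅; then 1 ∈ (Y ∪ C) ∩ (B ∪ C) but 1 ∉ Y ∩ (C ∩ B).

Only the forward inclusion holds.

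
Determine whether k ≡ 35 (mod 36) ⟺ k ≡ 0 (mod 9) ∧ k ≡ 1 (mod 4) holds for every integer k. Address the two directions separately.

(→) This fails: k = 35 gives 35 ≡ 35 (mod 36) but 35 ≡ 8 (mod 9), so the conjunction on the right does not hold.

(←) This fails: k = 9 satisfies both congruences on the right (9 ≡ 0 mod 9 and 9 ≡ 1 mod 4) yet 9 ≡ 9 (mod 36), not 35.

Neither direction holds.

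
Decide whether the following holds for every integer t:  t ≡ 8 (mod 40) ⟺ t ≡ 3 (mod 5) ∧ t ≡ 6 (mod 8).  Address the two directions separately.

(⇒) This fails: t = 8 gives 8 ≡ 8 (mod 40) but 8 ≡ 0 (mod 8), so the conjunction on the right does not hold.

(⇐) This fails: t = 38 satisfies both congruences on the right (38 ≡ 3 mod 5 and 38 ≡ 6 mod 8) yet 38 ≡ 38 (mod 40), not 8.

Neither direction holds.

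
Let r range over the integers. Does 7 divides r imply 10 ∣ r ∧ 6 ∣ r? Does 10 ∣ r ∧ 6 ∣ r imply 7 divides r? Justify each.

(⟹) This fails: take r = 7. Certainly 7 ∣ 7, but 10 ∤ 7.

(⟸) This fails: take r = 30. Both 10 ∣ 30 and 6 ∣ 30, yet 30 is not a multiple of 7 (since 30 = 4·7 + 2), so 7 ∤ 30.

Both directions fail.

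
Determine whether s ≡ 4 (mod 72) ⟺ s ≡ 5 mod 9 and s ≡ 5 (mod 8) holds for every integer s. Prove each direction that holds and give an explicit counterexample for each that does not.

Both directions fail.

[⇒] This fails: s = 4 gives 4 ≡ 4 (mod 72) but 4 ≡ 4 (mod 9), so the conjunction on the right does not hold.

[⇐] This fails: s = 5 satisfies both congruences on the right (5 ≡ 5 mod 9 and 5 ≡ 5 mod 8) yet 5 ≡ 5 (mod 72), not 4.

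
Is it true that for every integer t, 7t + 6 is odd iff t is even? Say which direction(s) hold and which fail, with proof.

Neither implication holds.

(⇒) This fails: t = 5 gives 7t + 6 = 41, which is odd, but 5 is odd, not even.

(⇐) This also fails: t = 0 is even, but 7t + 6 = 6 is even, not odd.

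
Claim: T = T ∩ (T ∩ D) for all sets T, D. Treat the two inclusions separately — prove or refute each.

Only the reverse inclusion holds.

(⊆) This inclusion fails. Take T = {1}, D = ∅; then 1 ∈ T but 1 ∉ T ∩ (T ∩ D).

(⊇) Let x ∈ T ∩ (T ∩ D). Then x ∈ T ∩ D, from which x ∈ T.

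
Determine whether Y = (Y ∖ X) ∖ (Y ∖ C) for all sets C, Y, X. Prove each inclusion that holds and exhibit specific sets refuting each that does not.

(⊆) fails; (⊇) holds.

Forward inclusion. This inclusion fails. Take C = ∅, Y = {1}, X = ∅; then 1 ∈ Y but 1 ∉ (Y ∖ X) ∖ (Y ∖ C).

Reverse inclusion. Let x ∈ (Y ∖ X) ∖ (Y ∖ C). Then x ∈ C ∩ Y and x ∉ X, from which x ∈ Y.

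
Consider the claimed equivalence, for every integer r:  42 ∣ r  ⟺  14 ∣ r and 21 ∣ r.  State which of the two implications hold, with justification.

Both directions hold.

(⟹) If 42 ∣ r, write r = 42q. Since 42 = 3·14, r = 14·(3q), so 14 ∣ r; and since 42 = 2·21, r = 21·(2q), so 21 ∣ r.

(⟸) Suppose 14 ∣ r and 21 ∣ r. Any common multiple of 14 and 21 is a multiple of their lcm; here lcm(14, 21) = 14·21/gcd(14, 21) = 294/7 = 42, so 42 ∣ r.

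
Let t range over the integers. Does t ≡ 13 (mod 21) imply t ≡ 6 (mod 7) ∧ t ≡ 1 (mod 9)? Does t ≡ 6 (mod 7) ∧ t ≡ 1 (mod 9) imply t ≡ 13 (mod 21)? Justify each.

[⇒] This fails: t = 34 gives 34 ≡ 13 (mod 21) but 34 ≡ 7 (mod 9), so the conjunction on the right does not hold.

[⇐] Conversely, if t ≡ 6 (mod 7) and t ≡ 1 (mod 9), then by the Chinese remainder theorem t ≡ 55 (mod 63). Since 55 ≡ 13 (mod 21) and 21 ∣ 63, we get t ≡ 13 (mod 21).

The forward direction fails; the converse holds.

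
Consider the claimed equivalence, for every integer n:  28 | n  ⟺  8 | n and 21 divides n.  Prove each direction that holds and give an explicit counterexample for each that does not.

Forward direction. This fails: take n = 28. Certainly 28 ∣ 28, but 8 ∤ 28.

Converse. Suppose 8 ∣ n and 21 ∣ n. Any common multiple of 8 and 21 is a multiple of their lcm; here gcd(8, 21) = 1, so lcm(8, 21) = 8·21 = 168, so 168 ∣ n. Since 28 ∣ 168, it follows that 28 ∣ n.

Not equivalent: only (⇐) holds.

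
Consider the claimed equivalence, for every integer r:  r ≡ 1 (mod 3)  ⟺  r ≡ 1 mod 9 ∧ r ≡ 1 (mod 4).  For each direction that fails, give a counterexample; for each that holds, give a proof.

(⇒) This fails: r = 34 gives 34 ≡ 1 (mod 3) but 34 ≡ 7 (mod 9), so the conjunction on the right does not hold.

(⇐) Conversely, if r ≡ 1 (mod 9) and r ≡ 1 (mod 4), then by the Chinese remainder theorem r ≡ 1 (mod 36). Since 1 ≡ 1 (mod 3) and 3 ∣ 36, we get r ≡ 1 (mod 3).

The forward direction fails; the converse holds.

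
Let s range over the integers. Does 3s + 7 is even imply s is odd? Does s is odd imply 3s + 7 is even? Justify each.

(⟸) Suppose s is odd; write s = 2j + 1. Then 3s + 7 = 3·(2j + 1) + 7 = 2·3j + 10, which is even.

(⟹) Suppose 3s + 7 is even. Since 3 is odd, 3s and s have the same parity, so 3s + 7 ≡ s + 7 (mod 2). As 7 is odd, 3s + 7 is even exactly when s is odd. Thus s is odd.

The biconditional holds.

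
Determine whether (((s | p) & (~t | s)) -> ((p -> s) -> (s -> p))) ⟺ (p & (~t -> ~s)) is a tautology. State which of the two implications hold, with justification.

Forward direction. This fails. Under p = F, t = F, s = F, the left side is true but the right side is false.

Converse. Assume the antecedent. If p is true, the consequent reduces to true regardless of the other variables. If p is false, the antecedent cannot hold. Either way the consequent holds.

The forward direction fails; the converse holds.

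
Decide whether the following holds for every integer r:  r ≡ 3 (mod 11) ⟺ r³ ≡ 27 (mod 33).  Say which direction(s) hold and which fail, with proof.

Forward direction. This fails: take r = 14. Then 14 ≡ 3 (mod 11), but 14³ = 2744 ≡ 5 (mod 33), not 27.

Converse. The residues r modulo 33 with r³ ≡ 27 (mod 33) are exactly {3}, and each is ≡ 3 (mod 11).

Only the converse holds.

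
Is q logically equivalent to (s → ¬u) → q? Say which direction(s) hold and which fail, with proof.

(⟸) This fails. Under s = T, q = F, u = T, the left side is false but the right side is true.

(⟹) Assume the antecedent. If s is true, the antecedent forces (s = T, q = T, u = F) or (s = T, q = T, u = T), and (s → ¬u) → q holds there. If s is false, the antecedent forces (s = F, q = T, u = F) or (s = F, q = T, u = T), and (s → ¬u) → q holds there. Either way (s → ¬u) → q holds.

The forward direction holds; the converse fails.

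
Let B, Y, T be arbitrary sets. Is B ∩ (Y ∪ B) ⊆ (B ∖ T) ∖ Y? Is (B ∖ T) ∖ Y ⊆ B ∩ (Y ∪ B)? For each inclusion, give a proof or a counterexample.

The sets are not equal: only the reverse inclusion holds.

Reverse inclusion. Let x ∈ (B ∖ T) ∖ Y. Then x ∈ B and x ∉ Y, T, from which x ∈ B ∩ (Y ∪ B).

Forward inclusion. This inclusion fails. Take B = {1}, Y = {1}, T = ∅; then 1 ∈ B ∩ (Y ∪ B) but 1 ∉ (B ∖ T) ∖ Y.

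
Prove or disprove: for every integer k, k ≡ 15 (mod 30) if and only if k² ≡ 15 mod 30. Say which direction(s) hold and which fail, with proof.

Equivalent; both directions hold.

[⇒] Suppose k ≡ 15 (mod 30). Write k = 30j + 15. Then (30j + 15)² = 900j² + 900j + 225 = 30(30j² + 30j + 7) + 15, so k² ≡ 15 (mod 30).

[⇐] Conversely, suppose k² ≡ 15 (mod 30). The only residue r in {0, …, 29} with r² ≡ 15 (mod 30) is r = 15, so k ≡ 15 (mod 30).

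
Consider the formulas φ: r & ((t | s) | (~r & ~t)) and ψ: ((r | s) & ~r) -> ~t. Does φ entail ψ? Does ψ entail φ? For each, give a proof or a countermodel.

(⟸) This fails. Under t = F, s = F, r = F, the left side is false but the right side is true.

(⟹) Assume the antecedent. If t is true, the antecedent forces (t = T, s = F, r = T) or (t = T, s = T, r = T), and ((r | s) & ~r) -> ~t holds there. If t is false, ((r | s) & ~r) -> ~t reduces to true regardless of the other variables. Either way ((r | s) & ~r) -> ~t holds.

Only the forward implication holds.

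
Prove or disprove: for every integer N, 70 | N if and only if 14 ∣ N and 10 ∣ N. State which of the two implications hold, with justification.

Both implications hold.

[⇐] Suppose 14 ∣ N and 10 ∣ N. Any common multiple of 14 and 10 is a multiple of their lcm; here lcm(14, 10) = 14·10/gcd(14, 10) = 140/2 = 70, so 70 ∣ N.

[⇒] If 70 ∣ N, write N = 70q. Since 70 = 5·14, N = 14·(5q), so 14 ∣ N; and since 70 = 7·10, N = 10·(7q), so 10 ∣ N.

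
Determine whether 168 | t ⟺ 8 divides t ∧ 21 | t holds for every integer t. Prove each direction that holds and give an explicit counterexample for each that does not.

Forward direction. If 168 ∣ t, write t = 168q. Since 168 = 21·8, t = 8·(21q), so 8 ∣ t; and since 168 = 8·21, t = 21·(8q), so 21 ∣ t.

Converse. Suppose 8 ∣ t and 21 ∣ t. Any common multiple of 8 and 21 is a multiple of their lcm; here gcd(8, 21) = 1, so lcm(8, 21) = 8·21 = 168, so 168 ∣ t.

The biconditional holds.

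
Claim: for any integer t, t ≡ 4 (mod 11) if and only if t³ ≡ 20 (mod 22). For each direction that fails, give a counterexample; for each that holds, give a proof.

[⇒] This fails: take t = 15. Then 15 ≡ 4 (mod 11), but 15³ = 3375 ≡ 9 (mod 22), not 20.

[⇐] Conversely, the residues r modulo 22 with r³ ≡ 20 (mod 22) are exactly {4}, and each is ≡ 4 (mod 11).

Only the reverse direction holds.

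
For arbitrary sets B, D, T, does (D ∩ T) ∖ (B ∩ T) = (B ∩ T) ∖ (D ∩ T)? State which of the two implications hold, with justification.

Neither inclusion holds.

(⟹) This inclusion fails. Take B = ∅, D = {1}, T = {1}; then 1 ∈ (D ∩ T) ∖ (B ∩ T) but 1 ∉ (B ∩ T) ∖ (D ∩ T).

(⟸) This inclusion fails. Take B = {1}, D = ∅, T = {1}; then 1 ∈ (B ∩ T) ∖ (D ∩ T) but 1 ∉ (D ∩ T) ∖ (B ∩ T).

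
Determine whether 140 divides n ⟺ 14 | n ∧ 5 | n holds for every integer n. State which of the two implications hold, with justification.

[⇐] This fails: take n = 70. Both 14 ∣ 70 and 5 ∣ 70, yet 70 is not a multiple of 140 (since 70 = 0·140 + 70), so 140 ∤ 70.

[⇒] If 140 ∣ n, write n = 140q. Since 140 = 10·14, n = 14·(10q), so 14 ∣ n; and since 140 = 28·5, n = 5·(28q), so 5 ∣ n.

Only the forward implication holds.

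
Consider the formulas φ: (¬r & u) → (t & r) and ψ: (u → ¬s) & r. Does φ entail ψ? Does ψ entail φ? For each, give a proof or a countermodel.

The forward direction fails; the converse holds.

[⇒] This fails. Under r = F, t = F, u = F, s = F, the left side is true but the right side is false.

[⇐] Assume the antecedent. If r is true, (¬r & u) → (t & r) reduces to true regardless of the other variables. If r is false, the antecedent cannot hold. Either way (¬r & u) → (t & r) holds.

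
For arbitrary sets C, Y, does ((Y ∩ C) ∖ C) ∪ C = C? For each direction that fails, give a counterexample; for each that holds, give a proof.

Forward inclusion. Let x ∈ ((Y ∩ C) ∖ C) ∪ C. Then either x ∈ C and x ∉ Y; or x ∈ C ∩ Y. In each case x ∈ C, so ((Y ∩ C) ∖ C) ∪ C ⊆ C.

Reverse inclusion. Let x ∈ C. Then either x ∈ C and x ∉ Y; or x ∈ C ∩ Y. In each case x ∈ ((Y ∩ C) ∖ C) ∪ C, so C ⊆ ((Y ∩ C) ∖ C) ∪ C.

Both inclusions hold; the sets are equal.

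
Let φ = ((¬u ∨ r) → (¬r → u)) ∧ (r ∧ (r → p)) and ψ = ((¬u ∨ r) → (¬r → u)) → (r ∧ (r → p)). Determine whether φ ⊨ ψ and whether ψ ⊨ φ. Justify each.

(⇒) Assume the antecedent. If r is true, the antecedent forces (r = T, u = F, p = T) or (r = T, u = T, p = T), and the consequent holds there. If r is false, the antecedent cannot hold. Either way the consequent holds.

(⇐) This fails. Under r = F, u = F, p = F, the left side is false but the right side is true.

(⇒) holds; (⇐) fails.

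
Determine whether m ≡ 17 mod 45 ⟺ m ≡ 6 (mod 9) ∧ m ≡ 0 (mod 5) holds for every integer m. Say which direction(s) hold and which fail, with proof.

(⇒) This fails: m = 17 gives 17 ≡ 17 (mod 45) but 17 ≡ 8 (mod 9), so the conjunction on the right does not hold.

(⇐) This fails: m = 15 satisfies both congruences on the right (15 ≡ 6 mod 9 and 15 ≡ 0 mod 5) yet 15 ≡ 15 (mod 45), not 17.

Neither direction holds.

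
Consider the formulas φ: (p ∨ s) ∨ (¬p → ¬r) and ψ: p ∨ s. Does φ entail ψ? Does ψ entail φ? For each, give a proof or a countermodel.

Forward direction. This fails. Under s = F, p = F, r = F, the left side is true but the right side is false.

Converse. Assume the antecedent. If s is true, (p ∨ s) ∨ (¬p → ¬r) reduces to true regardless of the other variables. If s is false, the antecedent forces (s = F, p = T, r = F) or (s = F, p = T, r = T), and (p ∨ s) ∨ (¬p → ¬r) holds there. Either way (p ∨ s) ∨ (¬p → ¬r) holds.

Not equivalent: only (⇐) holds.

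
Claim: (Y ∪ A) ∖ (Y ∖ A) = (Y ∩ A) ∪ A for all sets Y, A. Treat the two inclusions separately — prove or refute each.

Both inclusions hold.

Forward inclusion. Let x ∈ (Y ∪ A) ∖ (Y ∖ A). Then either x ∈ A and x ∉ Y; or x ∈ Y ∩ A. In each case x ∈ (Y ∩ A) ∪ A, so (Y ∪ A) ∖ (Y ∖ A) ⊆ (Y ∩ A) ∪ A.

Reverse inclusion. Let x ∈ (Y ∩ A) ∪ A. Then either x ∈ A and x ∉ Y; or x ∈ Y ∩ A. In each case x ∈ (Y ∪ A) ∖ (Y ∖ A), so (Y ∩ A) ∪ A ⊆ (Y ∪ A) ∖ (Y ∖ A).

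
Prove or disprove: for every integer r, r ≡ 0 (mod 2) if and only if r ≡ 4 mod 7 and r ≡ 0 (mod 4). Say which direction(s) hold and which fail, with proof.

(⟸) If r ≡ 4 (mod 7) and r ≡ 0 (mod 4), then by the Chinese remainder theorem r ≡ 4 (mod 28). Since 4 ≡ 0 (mod 2) and 2 ∣ 28, we get r ≡ 0 (mod 2).

(⟹) This fails: r = 0 gives 0 ≡ 0 (mod 2) but 0 ≡ 0 (mod 7), so the conjunction on the right does not hold.

Not equivalent: only (⇐) holds.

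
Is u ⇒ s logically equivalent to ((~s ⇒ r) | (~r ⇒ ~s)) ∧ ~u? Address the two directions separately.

The forward direction fails; the converse holds.

Forward direction. This fails. Under u = T, r = F, s = T, the left side is true but the right side is false.

Converse. Assume the antecedent. If u is true, the antecedent cannot hold. If u is false, u ⇒ s reduces to true regardless of the other variables. Either way u ⇒ s holds.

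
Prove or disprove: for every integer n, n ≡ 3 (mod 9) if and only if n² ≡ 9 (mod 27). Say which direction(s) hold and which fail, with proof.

[⇒] Suppose n ≡ 3 (mod 9). Working modulo 27, n ∈ {3, 12, 21}; for each such r, r² ≡ 9 (mod 27).

[⇐] This fails: take n = 6. Then 6² = 36 ≡ 9 (mod 27), yet 6 ≡ 6 (mod 9), not 3.

Only the forward direction holds.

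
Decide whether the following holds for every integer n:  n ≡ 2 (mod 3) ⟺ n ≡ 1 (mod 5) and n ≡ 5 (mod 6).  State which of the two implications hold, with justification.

Only the reverse direction holds.

(⟹) This fails: n = 2 gives 2 ≡ 2 (mod 3) but 2 ≡ 2 (mod 5), so the conjunction on the right does not hold.

(⟸) Conversely, if n ≡ 1 (mod 5) and n ≡ 5 (mod 6), then by the Chinese remainder theorem n ≡ 11 (mod 30). Since 11 ≡ 2 (mod 3) and 3 ∣ 30, we get n ≡ 2 (mod 3).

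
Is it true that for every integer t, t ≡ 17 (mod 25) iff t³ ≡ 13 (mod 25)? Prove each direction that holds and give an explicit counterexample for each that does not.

Forward direction. Suppose t ≡ 17 (mod 25). Write t = 25j + 17. Then (25j + 17)³ = 15625j³ + 31875j² + 21675j + 4913 = 25(625j³ + 1275j² + 867j + 196) + 13, so t³ ≡ 13 (mod 25).

Converse. Suppose t³ ≡ 13 (mod 25). The only residue r in {0, …, 24} with r³ ≡ 13 (mod 25) is r = 17, so t ≡ 17 (mod 25).

Both directions hold; the statement is true.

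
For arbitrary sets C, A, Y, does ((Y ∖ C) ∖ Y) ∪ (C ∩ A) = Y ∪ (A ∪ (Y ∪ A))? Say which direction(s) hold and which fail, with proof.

The sets are not equal: only the forward inclusion holds.

(⟹) Let x ∈ ((Y ∖ C) ∖ Y) ∪ (C ∩ A). Then either x ∈ C ∩ A and x ∉ Y; or x ∈ C ∩ A ∩ Y. In each case x ∈ Y ∪ (A ∪ (Y ∪ A)), so ((Y ∖ C) ∖ Y) ∪ (C ∩ A) ⊆ Y ∪ (A ∪ (Y ∪ A)).

(⟸) This inclusion fails. Take C = ∅, A = {1}, Y = ∅; then 1 ∈ Y ∪ (A ∪ (Y ∪ A)) but 1 ∉ ((Y ∖ C) ∖ Y) ∪ (C ∩ A).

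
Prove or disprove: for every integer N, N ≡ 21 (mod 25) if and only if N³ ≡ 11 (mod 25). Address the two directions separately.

(⇒) Suppose N ≡ 21 (mod 25). Write N = 25j + 21. Then (25j + 21)³ = 15625j³ + 39375j² + 33075j + 9261 = 25(625j³ + 1575j² + 1323j + 370) + 11, so N³ ≡ 11 (mod 25).

(⇐) Conversely, suppose N³ ≡ 11 (mod 25). The only residue r in {0, …, 24} with r³ ≡ 11 (mod 25) is r = 21, so N ≡ 21 (mod 25).

Both implications hold.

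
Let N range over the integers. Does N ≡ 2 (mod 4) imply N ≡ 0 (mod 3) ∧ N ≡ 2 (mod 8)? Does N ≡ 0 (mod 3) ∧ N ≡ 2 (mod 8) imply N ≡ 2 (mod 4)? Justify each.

Only the converse holds.

[⇒] This fails: N = 2 gives 2 ≡ 2 (mod 4) but 2 ≡ 2 (mod 3), so the conjunction on the right does not hold.

[⇐] Conversely, if N ≡ 0 (mod 3) and N ≡ 2 (mod 8), then by the Chinese remainder theorem N ≡ 18 (mod 24). Since 18 ≡ 2 (mod 4) and 4 ∣ 24, we get N ≡ 2 (mod 4).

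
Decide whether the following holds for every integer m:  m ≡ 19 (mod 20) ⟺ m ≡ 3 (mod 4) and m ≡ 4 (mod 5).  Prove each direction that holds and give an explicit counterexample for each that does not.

Both directions hold; the statement is true.

(⇐) If m ≡ 3 (mod 4) and m ≡ 4 (mod 5), then by the Chinese remainder theorem m ≡ 19 (mod 20). This is exactly m ≡ 19 (mod 20).

(⇒) Suppose m ≡ 19 (mod 20); write m = 20j + 19. Since 4 ∣ 20, reducing mod 4 gives m ≡ 19 ≡ 3 (mod 4); since 5 ∣ 20, reducing mod 5 gives m ≡ 19 ≡ 4 (mod 5).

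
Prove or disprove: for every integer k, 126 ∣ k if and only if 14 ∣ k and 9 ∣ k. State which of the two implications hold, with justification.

The biconditional holds.

[⇒] If 126 ∣ k, write k = 126q. Since 126 = 9·14, k = 14·(9q), so 14 ∣ k; and since 126 = 14·9, k = 9·(14q), so 9 ∣ k.

[⇐] Suppose 14 ∣ k and 9 ∣ k. Any common multiple of 14 and 9 is a multiple of their lcm; here gcd(14, 9) = 1, so lcm(14, 9) = 14·9 = 126, so 126 ∣ k.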